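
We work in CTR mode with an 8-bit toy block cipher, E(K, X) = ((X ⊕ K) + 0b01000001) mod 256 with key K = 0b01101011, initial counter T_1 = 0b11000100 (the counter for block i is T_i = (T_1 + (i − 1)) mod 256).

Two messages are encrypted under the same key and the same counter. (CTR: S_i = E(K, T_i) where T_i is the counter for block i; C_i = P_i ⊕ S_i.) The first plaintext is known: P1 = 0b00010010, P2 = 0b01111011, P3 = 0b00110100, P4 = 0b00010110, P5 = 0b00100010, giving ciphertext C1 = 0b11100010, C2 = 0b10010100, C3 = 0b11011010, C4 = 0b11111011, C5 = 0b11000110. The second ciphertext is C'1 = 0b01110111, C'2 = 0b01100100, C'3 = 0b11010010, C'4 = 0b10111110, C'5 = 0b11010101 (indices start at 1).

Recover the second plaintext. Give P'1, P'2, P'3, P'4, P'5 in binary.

P'1 = 0b10000111, P'2 = 0b10001011, P'3 = 0b00111100, P'4 = 0b01010011, P'5 = 0b00110001

In CTR with a reused counter, both messages share the same keystream S_i, so C_i ⊕ C'_i = P_i ⊕ P'_i and thus P'_i = P_i ⊕ C_i ⊕ C'_i.
P'1: 0b00010010 ⊕ 0b11100010 ⊕ 0b01110111 = 0b10000111.
P'2: 0b01111011 ⊕ 0b10010100 ⊕ 0b01100100 = 0b10001011.
P'3: 0b00110100 ⊕ 0b11011010 ⊕ 0b11010010 = 0b00111100.
P'4: 0b00010110 ⊕ 0b11111011 ⊕ 0b10111110 = 0b01010011.
P'5: 0b00100010 ⊕ 0b11000110 ⊕ 0b11010101 = 0b00110001.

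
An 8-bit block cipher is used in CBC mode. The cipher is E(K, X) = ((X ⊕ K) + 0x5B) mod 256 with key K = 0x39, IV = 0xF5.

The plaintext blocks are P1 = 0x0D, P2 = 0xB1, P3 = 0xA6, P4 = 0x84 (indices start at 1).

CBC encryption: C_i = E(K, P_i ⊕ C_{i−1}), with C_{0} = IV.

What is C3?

C3 = 0xCB

C1: P1 ⊕ 0xF5 = 0xF8; E(K, 0xF8) = 0x1C.
C2: P2 ⊕ 0x1C = 0xAD; E(K, 0xAD) = 0xEF.
C3: P3 ⊕ 0xEF = 0x49; E(K, 0x49) = 0xCB.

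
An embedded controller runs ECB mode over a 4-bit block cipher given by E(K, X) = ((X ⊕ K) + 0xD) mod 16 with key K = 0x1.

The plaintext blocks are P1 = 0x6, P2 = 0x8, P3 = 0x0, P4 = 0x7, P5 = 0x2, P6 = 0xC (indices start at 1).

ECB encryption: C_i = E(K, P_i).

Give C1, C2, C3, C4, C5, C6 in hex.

C1 = 0x4, C2 = 0x6, C3 = 0xE, C4 = 0x3, C5 = 0x0, C6 = 0xA

C1: E(K, 0x6) = 0x4.
C2: E(K, 0x8) = 0x6.
C3: E(K, 0x0) = 0xE.
C4: E(K, 0x7) = 0x3.
C5: E(K, 0x2) = 0x0.
C6: E(K, 0xC) = 0xA.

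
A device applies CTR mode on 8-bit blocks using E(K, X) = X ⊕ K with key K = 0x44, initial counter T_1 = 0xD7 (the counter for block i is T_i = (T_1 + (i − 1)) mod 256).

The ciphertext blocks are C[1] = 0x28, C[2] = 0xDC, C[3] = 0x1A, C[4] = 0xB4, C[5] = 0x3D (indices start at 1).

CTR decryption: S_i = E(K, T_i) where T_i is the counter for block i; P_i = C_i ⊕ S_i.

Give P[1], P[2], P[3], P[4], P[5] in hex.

P[1] = 0xBB, P[2] = 0x40, P[3] = 0x87, P[4] = 0x2A, P[5] = 0xA2

P[1]: T = 0xD7, S = E(K, T) = 0x93; 0x28 ⊕ 0x93 = 0xBB.
P[2]: T = 0xD8, S = E(K, T) = 0x9C; 0xDC ⊕ 0x9C = 0x40.
P[3]: T = 0xD9, S = E(K, T) = 0x9D; 0x1A ⊕ 0x9D = 0x87.
P[4]: T = 0xDA, S = E(K, T) = 0x9E; 0xB4 ⊕ 0x9E = 0x2A.
P[5]: T = 0xDB, S = E(K, T) = 0x9F; 0x3D ⊕ 0x9F = 0xA2.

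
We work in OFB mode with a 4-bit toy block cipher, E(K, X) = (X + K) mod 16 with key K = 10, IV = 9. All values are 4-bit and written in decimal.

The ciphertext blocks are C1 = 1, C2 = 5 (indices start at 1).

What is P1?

P1 = 2

OFB decryption: S_i = E(K, S_{i−1}) with S_{0} = IV; P_i = C_i ⊕ S_i.
P1: S = E(K, 9) = 3; 1 ⊕ 3 = 2.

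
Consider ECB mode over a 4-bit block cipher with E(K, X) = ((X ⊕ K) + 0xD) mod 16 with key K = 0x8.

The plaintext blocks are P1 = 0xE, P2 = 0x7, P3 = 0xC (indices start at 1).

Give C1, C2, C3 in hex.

C1 = 0x3, C2 = 0xC, C3 = 0x1

ECB encryption: C_i = E(K, P_i).
C1: E(K, 0xE) = 0x3.
C2: E(K, 0x7) = 0xC.
C3: E(K, 0xC) = 0x1.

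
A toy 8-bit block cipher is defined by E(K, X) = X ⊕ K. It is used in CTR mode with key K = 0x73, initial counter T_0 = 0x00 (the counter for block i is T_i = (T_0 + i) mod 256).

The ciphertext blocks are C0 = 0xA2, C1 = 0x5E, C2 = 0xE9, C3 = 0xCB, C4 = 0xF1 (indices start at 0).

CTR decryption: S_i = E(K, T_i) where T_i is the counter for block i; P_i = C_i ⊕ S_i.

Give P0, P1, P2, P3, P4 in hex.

P0: T = 0x00, S = E(K, T) = 0x73; 0xA2 ⊕ 0x73 = 0xD1.
P1: T = 0x01, S = E(K, T) = 0x72; 0x5E ⊕ 0x72 = 0x2C.
P2: T = 0x02, S = E(K, T) = 0x71; 0xE9 ⊕ 0x71 = 0x98.
P3: T = 0x03, S = E(K, T) = 0x70; 0xCB ⊕ 0x70 = 0xBB.
P4: T = 0x04, S = E(K, T) = 0x77; 0xF1 ⊕ 0x77 = 0x86.

P0 = 0xD1, P1 = 0x2C, P2 = 0x98, P3 = 0xBB, P4 = 0x86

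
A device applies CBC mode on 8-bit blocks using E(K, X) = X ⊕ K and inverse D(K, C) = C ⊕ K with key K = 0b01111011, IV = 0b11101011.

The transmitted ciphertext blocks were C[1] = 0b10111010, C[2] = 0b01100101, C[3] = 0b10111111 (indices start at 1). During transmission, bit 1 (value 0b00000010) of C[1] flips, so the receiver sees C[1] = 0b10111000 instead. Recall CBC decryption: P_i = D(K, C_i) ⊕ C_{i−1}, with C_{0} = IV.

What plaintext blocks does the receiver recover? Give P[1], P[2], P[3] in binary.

P[1] = 0b00101000, P[2] = 0b10100110, P[3] = 0b10100001

Only C[1] changed, to 0b10111000. In CBC, a change in C_i garbles P_i and flips the same bit in P_{i+1}. Decrypting the received ciphertext:
P[1]: D(K, 0b10111000) = 0b11000011; 0b11000011 ⊕ 0b11101011 = 0b00101000.
P[2]: D(K, 0b01100101) = 0b00011110; 0b00011110 ⊕ 0b10111000 = 0b10100110.
P[3]: D(K, 0b10111111) = 0b11000100; 0b11000100 ⊕ 0b01100101 = 0b10100001.
Blocks that differ from the original plaintext: P[1], P[2].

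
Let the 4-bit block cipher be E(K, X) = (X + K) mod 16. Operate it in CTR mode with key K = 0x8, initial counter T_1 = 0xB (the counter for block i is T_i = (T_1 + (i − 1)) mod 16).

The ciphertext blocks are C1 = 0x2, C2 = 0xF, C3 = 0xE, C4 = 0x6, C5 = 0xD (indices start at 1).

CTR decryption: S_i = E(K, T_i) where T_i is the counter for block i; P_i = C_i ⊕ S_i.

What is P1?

P1: T = 0xB, S = E(K, T) = 0x3; 0x2 ⊕ 0x3 = 0x1.

P1 = 0x1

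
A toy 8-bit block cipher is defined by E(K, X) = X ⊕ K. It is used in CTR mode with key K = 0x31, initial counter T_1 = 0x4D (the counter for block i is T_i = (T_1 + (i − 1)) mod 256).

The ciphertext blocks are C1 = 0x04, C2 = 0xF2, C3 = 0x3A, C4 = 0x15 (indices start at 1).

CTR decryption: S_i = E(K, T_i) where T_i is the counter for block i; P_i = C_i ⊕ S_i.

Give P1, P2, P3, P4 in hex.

P1 = 0x78, P2 = 0x8D, P3 = 0x44, P4 = 0x74

P1: T = 0x4D, S = E(K, T) = 0x7C; 0x04 ⊕ 0x7C = 0x78.
P2: T = 0x4E, S = E(K, T) = 0x7F; 0xF2 ⊕ 0x7F = 0x8D.
P3: T = 0x4F, S = E(K, T) = 0x7E; 0x3A ⊕ 0x7E = 0x44.
P4: T = 0x50, S = E(K, T) = 0x61; 0x15 ⊕ 0x61 = 0x74.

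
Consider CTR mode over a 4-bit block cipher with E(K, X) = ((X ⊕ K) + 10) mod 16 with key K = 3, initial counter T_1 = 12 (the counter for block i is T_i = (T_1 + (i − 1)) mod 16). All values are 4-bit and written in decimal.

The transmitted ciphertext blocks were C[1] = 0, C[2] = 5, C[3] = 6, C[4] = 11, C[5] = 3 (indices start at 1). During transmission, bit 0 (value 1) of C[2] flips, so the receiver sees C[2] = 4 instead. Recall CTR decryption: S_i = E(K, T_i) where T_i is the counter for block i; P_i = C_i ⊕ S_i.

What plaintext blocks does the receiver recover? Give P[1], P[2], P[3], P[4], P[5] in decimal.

Only C[2] changed, to 4. In CTR, a change in C_i flips the same bit in P_i only; the keystream is unaffected. Decrypting the received ciphertext:
P[1]: T = 12, S = E(K, T) = 9; 0 ⊕ 9 = 9.
P[2]: T = 13, S = E(K, T) = 8; 4 ⊕ 8 = 12.
P[3]: T = 14, S = E(K, T) = 7; 6 ⊕ 7 = 1.
P[4]: T = 15, S = E(K, T) = 6; 11 ⊕ 6 = 13.
P[5]: T = 0, S = E(K, T) = 13; 3 ⊕ 13 = 14.
Blocks that differ from the original plaintext: P[2].

P[1] = 9, P[2] = 12, P[3] = 1, P[4] = 13, P[5] = 14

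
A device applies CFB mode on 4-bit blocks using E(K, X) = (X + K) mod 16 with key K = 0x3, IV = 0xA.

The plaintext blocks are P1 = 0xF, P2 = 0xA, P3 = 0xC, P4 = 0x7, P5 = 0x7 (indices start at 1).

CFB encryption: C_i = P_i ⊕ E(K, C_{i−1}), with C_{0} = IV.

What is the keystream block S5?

C1: E(K, 0xA) = 0xD; 0xF ⊕ 0xD = 0x2.
C2: E(K, 0x2) = 0x5; 0xA ⊕ 0x5 = 0xF.
C3: E(K, 0xF) = 0x2; 0xC ⊕ 0x2 = 0xE.
C4: E(K, 0xE) = 0x1; 0x7 ⊕ 0x1 = 0x6.
C5: E(K, 0x6) = 0x9; 0x7 ⊕ 0x9 = 0xE.
So S5 = 0x9.

0x9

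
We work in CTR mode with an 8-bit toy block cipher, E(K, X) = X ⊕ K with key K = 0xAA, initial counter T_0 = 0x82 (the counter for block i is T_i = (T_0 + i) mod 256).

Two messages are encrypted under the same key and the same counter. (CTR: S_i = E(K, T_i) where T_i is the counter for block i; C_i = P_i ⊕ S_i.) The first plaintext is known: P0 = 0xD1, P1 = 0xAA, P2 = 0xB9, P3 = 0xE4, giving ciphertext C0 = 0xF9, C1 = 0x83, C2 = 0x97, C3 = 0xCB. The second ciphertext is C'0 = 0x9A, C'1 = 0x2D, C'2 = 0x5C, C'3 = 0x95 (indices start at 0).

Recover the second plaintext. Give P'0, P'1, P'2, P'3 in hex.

P'0 = 0xB2, P'1 = 0x04, P'2 = 0x72, P'3 = 0xBA

In CTR with a reused counter, both messages share the same keystream S_i, so C_i ⊕ C'_i = P_i ⊕ P'_i and thus P'_i = P_i ⊕ C_i ⊕ C'_i.
P'0: 0xD1 ⊕ 0xF9 ⊕ 0x9A = 0xB2.
P'1: 0xAA ⊕ 0x83 ⊕ 0x2D = 0x04.
P'2: 0xB9 ⊕ 0x97 ⊕ 0x5C = 0x72.
P'3: 0xE4 ⊕ 0xCB ⊕ 0x95 = 0xBA.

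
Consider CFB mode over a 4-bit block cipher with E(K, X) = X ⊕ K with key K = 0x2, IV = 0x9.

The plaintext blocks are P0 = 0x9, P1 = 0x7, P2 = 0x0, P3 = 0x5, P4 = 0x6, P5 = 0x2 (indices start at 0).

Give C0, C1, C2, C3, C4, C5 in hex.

CFB encryption: C_i = P_i ⊕ E(K, C_{i−1}), with C_{−1} = IV.
C0: E(K, 0x9) = 0xB; 0x9 ⊕ 0xB = 0x2.
C1: E(K, 0x2) = 0x0; 0x7 ⊕ 0x0 = 0x7.
C2: E(K, 0x7) = 0x5; 0x0 ⊕ 0x5 = 0x5.
C3: E(K, 0x5) = 0x7; 0x5 ⊕ 0x7 = 0x2.
C4: E(K, 0x2) = 0x0; 0x6 ⊕ 0x0 = 0x6.
C5: E(K, 0x6) = 0x4; 0x2 ⊕ 0x4 = 0x6.

C0 = 0x2, C1 = 0x7, C2 = 0x5, C3 = 0x2, C4 = 0x6, C5 = 0x6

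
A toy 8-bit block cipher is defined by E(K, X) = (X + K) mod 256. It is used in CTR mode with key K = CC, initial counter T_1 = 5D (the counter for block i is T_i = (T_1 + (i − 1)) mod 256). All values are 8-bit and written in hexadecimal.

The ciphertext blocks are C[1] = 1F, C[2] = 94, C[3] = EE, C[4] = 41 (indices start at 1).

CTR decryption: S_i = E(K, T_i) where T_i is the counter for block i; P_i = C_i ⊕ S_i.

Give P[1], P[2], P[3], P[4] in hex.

P[1] = 36, P[2] = BE, P[3] = C5, P[4] = 6D

P[1]: T = 5D, S = E(K, T) = 29; 1F ⊕ 29 = 36.
P[2]: T = 5E, S = E(K, T) = 2A; 94 ⊕ 2A = BE.
P[3]: T = 5F, S = E(K, T) = 2B; EE ⊕ 2B = C5.
P[4]: T = 60, S = E(K, T) = 2C; 41 ⊕ 2C = 6D.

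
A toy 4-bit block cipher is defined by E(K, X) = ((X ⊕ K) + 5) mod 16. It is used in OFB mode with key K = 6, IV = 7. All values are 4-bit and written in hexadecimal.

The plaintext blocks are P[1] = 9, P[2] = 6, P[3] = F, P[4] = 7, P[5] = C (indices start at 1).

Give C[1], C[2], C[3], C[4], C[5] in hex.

OFB encryption: S_i = E(K, S_{i−1}) with S_{0} = IV; C_i = P_i ⊕ S_i.
C[1]: S = E(K, 7) = 6; 9 ⊕ 6 = F.
C[2]: S = E(K, 6) = 5; 6 ⊕ 5 = 3.
C[3]: S = E(K, 5) = 8; F ⊕ 8 = 7.
C[4]: S = E(K, 8) = 3; 7 ⊕ 3 = 4.
C[5]: S = E(K, 3) = A; C ⊕ A = 6.

C[1] = F, C[2] = 3, C[3] = 7, C[4] = 4, C[5] = 6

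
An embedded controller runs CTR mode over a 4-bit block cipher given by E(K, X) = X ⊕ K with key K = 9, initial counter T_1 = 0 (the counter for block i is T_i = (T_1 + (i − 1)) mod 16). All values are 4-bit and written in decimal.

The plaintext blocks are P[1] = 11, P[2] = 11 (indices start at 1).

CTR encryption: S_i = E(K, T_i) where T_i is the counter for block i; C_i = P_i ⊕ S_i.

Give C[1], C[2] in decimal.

C[1] = 2, C[2] = 3

C[1]: T = 0, S = E(K, T) = 9; 11 ⊕ 9 = 2.
C[2]: T = 1, S = E(K, T) = 8; 11 ⊕ 8 = 3.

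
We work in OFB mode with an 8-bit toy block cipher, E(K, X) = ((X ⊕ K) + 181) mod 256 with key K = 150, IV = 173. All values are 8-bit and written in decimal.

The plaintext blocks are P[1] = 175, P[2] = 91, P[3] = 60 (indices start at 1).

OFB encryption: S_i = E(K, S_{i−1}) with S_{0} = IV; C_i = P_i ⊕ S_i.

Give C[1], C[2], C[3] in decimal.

C[1] = 95, C[2] = 64, C[3] = 126

C[1]: S = E(K, 173) = 240; 175 ⊕ 240 = 95.
C[2]: S = E(K, 240) = 27; 91 ⊕ 27 = 64.
C[3]: S = E(K, 27) = 66; 60 ⊕ 66 = 126.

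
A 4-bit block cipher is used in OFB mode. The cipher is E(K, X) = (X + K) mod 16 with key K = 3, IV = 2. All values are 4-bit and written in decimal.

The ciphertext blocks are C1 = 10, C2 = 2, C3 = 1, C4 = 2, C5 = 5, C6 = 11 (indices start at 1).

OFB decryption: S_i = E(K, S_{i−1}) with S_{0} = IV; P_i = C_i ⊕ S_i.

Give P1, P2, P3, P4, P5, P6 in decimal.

P1 = 15, P2 = 10, P3 = 10, P4 = 12, P5 = 4, P6 = 15

P1: S = E(K, 2) = 5; 10 ⊕ 5 = 15.
P2: S = E(K, 5) = 8; 2 ⊕ 8 = 10.
P3: S = E(K, 8) = 11; 1 ⊕ 11 = 10.
P4: S = E(K, 11) = 14; 2 ⊕ 14 = 12.
P5: S = E(K, 14) = 1; 5 ⊕ 1 = 4.
P6: S = E(K, 1) = 4; 11 ⊕ 4 = 15.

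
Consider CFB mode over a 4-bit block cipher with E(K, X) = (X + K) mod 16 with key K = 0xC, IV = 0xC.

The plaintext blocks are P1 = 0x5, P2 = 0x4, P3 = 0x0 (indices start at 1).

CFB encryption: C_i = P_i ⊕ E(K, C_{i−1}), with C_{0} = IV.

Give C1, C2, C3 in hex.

C1: E(K, 0xC) = 0x8; 0x5 ⊕ 0x8 = 0xD.
C2: E(K, 0xD) = 0x9; 0x4 ⊕ 0x9 = 0xD.
C3: E(K, 0xD) = 0x9; 0x0 ⊕ 0x9 = 0x9.

C1 = 0xD, C2 = 0xD, C3 = 0x9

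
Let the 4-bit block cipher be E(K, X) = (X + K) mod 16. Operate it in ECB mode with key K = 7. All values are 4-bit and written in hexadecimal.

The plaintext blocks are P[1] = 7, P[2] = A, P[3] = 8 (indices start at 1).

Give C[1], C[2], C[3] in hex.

C[1] = E, C[2] = 1, C[3] = F

ECB encryption: C_i = E(K, P_i).
C[1]: E(K, 7) = E.
C[2]: E(K, A) = 1.
C[3]: E(K, 8) = F.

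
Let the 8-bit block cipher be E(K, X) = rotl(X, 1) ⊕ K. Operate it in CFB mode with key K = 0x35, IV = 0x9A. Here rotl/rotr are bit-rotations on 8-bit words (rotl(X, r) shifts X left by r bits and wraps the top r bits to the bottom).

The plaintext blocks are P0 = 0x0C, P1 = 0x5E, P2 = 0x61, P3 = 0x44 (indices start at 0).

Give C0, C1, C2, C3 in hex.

C0 = 0x0C, C1 = 0x73, C2 = 0xB2, C3 = 0x14

CFB encryption: C_i = P_i ⊕ E(K, C_{i−1}), with C_{−1} = IV.
C0: E(K, 0x9A) = 0x00; 0x0C ⊕ 0x00 = 0x0C.
C1: E(K, 0x0C) = 0x2D; 0x5E ⊕ 0x2D = 0x73.
C2: E(K, 0x73) = 0xD3; 0x61 ⊕ 0xD3 = 0xB2.
C3: E(K, 0xB2) = 0x50; 0x44 ⊕ 0x50 = 0x14.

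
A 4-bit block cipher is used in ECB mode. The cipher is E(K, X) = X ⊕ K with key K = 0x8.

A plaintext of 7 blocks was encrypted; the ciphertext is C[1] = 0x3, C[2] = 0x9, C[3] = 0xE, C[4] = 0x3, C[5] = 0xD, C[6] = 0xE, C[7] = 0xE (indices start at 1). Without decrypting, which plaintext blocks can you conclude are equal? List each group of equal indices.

P[1] = P[4]; P[3] = P[6] = P[7]

ECB encrypts each block independently with the same key, so equal ciphertext blocks imply equal plaintext blocks.
C[1] = C[4] = 0x3, so P[1] = P[4].
C[3] = C[6] = C[7] = 0xE, so P[3] = P[6] = P[7].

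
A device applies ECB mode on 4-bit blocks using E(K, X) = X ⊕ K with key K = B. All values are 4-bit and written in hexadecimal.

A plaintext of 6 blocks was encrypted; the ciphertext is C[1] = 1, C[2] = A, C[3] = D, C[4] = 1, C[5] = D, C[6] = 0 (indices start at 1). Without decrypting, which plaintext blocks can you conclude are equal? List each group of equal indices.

P[1] = P[4]; P[3] = P[5]

ECB encrypts each block independently with the same key, so equal ciphertext blocks imply equal plaintext blocks.
C[1] = C[4] = 1, so P[1] = P[4].
C[3] = C[5] = D, so P[3] = P[5].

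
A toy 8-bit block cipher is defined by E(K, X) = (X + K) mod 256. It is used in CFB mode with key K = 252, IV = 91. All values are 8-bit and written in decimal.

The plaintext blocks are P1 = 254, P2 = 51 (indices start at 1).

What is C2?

C2 = 150

CFB encryption: C_i = P_i ⊕ E(K, C_{i−1}), with C_{0} = IV.
C1: E(K, 91) = 87; 254 ⊕ 87 = 169.
C2: E(K, 169) = 165; 51 ⊕ 165 = 150.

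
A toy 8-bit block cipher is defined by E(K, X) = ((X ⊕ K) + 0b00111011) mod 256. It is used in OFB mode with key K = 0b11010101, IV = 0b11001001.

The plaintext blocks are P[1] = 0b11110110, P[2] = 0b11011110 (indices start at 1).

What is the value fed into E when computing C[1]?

0b11001001

OFB encryption: S_i = E(K, S_{i−1}) with S_{0} = IV; C_i = P_i ⊕ S_i.
C[1]: S = E(K, 0b11001001) = 0b01010111; 0b11110110 ⊕ 0b01010111 = 0b10100001.
So the input to E for block [1] is 0b11001001.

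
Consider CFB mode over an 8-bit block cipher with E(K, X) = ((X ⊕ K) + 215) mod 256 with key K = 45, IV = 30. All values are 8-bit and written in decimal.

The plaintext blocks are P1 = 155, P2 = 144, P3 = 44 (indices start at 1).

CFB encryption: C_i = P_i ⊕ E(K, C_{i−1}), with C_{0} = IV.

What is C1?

C1: E(K, 30) = 10; 155 ⊕ 10 = 145.

C1 = 145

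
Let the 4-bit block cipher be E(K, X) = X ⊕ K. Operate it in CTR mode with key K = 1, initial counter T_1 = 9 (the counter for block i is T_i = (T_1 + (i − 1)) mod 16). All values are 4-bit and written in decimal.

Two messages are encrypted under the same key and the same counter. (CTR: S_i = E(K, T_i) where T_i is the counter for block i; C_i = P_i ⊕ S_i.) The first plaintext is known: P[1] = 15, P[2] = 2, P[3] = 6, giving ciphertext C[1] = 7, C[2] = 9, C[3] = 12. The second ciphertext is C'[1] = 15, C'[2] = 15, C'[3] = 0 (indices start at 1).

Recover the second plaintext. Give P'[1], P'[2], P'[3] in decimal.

In CTR with a reused counter, both messages share the same keystream S_i, so C_i ⊕ C'_i = P_i ⊕ P'_i and thus P'_i = P_i ⊕ C_i ⊕ C'_i.
P'[1]: 15 ⊕ 7 ⊕ 15 = 7.
P'[2]: 2 ⊕ 9 ⊕ 15 = 4.
P'[3]: 6 ⊕ 12 ⊕ 0 = 10.

P'[1] = 7, P'[2] = 4, P'[3] = 10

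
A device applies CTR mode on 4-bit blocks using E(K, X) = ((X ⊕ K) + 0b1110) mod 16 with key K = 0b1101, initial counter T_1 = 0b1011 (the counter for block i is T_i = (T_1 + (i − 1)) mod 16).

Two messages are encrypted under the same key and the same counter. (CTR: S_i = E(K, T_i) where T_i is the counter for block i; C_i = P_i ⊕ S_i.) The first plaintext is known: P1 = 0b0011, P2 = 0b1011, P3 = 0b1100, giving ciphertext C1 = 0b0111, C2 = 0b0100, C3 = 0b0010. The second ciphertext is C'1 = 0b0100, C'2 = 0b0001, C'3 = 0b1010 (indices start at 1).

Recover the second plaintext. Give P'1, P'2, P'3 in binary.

P'1 = 0b0000, P'2 = 0b1110, P'3 = 0b0100

In CTR with a reused counter, both messages share the same keystream S_i, so C_i ⊕ C'_i = P_i ⊕ P'_i and thus P'_i = P_i ⊕ C_i ⊕ C'_i.
P'1: 0b0011 ⊕ 0b0111 ⊕ 0b0100 = 0b0000.
P'2: 0b1011 ⊕ 0b0100 ⊕ 0b0001 = 0b1110.
P'3: 0b1100 ⊕ 0b0010 ⊕ 0b1010 = 0b0100.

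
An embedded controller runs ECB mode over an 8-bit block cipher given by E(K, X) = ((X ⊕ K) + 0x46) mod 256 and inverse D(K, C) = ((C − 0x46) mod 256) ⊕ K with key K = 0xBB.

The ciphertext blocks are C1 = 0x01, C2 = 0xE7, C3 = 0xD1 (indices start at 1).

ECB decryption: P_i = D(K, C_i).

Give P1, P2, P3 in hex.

P1 = 0x00, P2 = 0x1A, P3 = 0x30

P1: D(K, 0x01) = 0x00.
P2: D(K, 0xE7) = 0x1A.
P3: D(K, 0xD1) = 0x30.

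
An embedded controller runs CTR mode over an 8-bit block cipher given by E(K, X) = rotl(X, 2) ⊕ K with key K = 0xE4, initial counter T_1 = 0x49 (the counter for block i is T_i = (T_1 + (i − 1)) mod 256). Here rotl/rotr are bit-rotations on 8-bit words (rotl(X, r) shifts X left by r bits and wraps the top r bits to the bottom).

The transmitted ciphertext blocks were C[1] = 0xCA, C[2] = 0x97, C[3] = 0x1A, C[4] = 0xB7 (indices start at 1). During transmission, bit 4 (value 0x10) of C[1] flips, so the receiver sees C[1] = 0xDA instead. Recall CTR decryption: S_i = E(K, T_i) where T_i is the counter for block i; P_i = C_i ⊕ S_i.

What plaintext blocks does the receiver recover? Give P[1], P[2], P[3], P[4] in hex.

P[1] = 0x1B, P[2] = 0x5A, P[3] = 0xD3, P[4] = 0x62

Only C[1] changed, to 0xDA. In CTR, a change in C_i flips the same bit in P_i only; the keystream is unaffected. Decrypting the received ciphertext:
P[1]: T = 0x49, S = E(K, T) = 0xC1; 0xDA ⊕ 0xC1 = 0x1B.
P[2]: T = 0x4A, S = E(K, T) = 0xCD; 0x97 ⊕ 0xCD = 0x5A.
P[3]: T = 0x4B, S = E(K, T) = 0xC9; 0x1A ⊕ 0xC9 = 0xD3.
P[4]: T = 0x4C, S = E(K, T) = 0xD5; 0xB7 ⊕ 0xD5 = 0x62.
Blocks that differ from the original plaintext: P[1].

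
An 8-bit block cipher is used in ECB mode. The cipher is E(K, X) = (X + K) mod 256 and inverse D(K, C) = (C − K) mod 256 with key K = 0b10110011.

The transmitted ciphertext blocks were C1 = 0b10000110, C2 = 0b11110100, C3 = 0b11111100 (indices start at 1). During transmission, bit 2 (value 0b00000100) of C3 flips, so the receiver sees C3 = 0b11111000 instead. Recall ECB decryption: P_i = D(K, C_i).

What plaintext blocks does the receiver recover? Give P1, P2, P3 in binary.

Only C3 changed, to 0b11111000. In ECB, a change in C_i affects only P_i. Decrypting the received ciphertext:
P1: D(K, 0b10000110) = 0b11010011.
P2: D(K, 0b11110100) = 0b01000001.
P3: D(K, 0b11111000) = 0b01000101.
Blocks that differ from the original plaintext: P3.

P1 = 0b11010011, P2 = 0b01000001, P3 = 0b01000101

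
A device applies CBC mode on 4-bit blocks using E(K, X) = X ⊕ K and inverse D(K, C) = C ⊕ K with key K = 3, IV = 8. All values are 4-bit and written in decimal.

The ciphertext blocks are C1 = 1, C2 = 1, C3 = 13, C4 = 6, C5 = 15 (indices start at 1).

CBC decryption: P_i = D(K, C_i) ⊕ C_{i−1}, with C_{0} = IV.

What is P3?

P3: D(K, 13) = 14; 14 ⊕ 1 = 15.

P3 = 15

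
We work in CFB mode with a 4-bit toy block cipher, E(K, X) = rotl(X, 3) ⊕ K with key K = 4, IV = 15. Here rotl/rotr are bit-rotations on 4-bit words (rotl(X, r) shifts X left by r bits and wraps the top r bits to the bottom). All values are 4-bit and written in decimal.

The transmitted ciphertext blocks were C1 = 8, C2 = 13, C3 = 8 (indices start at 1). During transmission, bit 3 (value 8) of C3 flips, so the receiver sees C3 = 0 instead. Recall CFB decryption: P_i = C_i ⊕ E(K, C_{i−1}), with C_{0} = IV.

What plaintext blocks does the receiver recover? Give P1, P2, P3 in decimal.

P1 = 3, P2 = 13, P3 = 10

Only C3 changed, to 0. In CFB, a change in C_i flips the same bit in P_i and garbles P_{i+1}. Decrypting the received ciphertext:
P1: E(K, 15) = 11; 8 ⊕ 11 = 3.
P2: E(K, 8) = 0; 13 ⊕ 0 = 13.
P3: E(K, 13) = 10; 0 ⊕ 10 = 10.
Blocks that differ from the original plaintext: P3.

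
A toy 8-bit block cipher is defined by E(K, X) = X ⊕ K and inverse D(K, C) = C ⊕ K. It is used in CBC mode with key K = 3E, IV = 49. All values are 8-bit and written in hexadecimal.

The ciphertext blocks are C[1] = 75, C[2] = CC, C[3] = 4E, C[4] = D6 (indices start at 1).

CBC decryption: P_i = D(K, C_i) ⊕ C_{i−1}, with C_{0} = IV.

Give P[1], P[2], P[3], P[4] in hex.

P[1]: D(K, 75) = 4B; 4B ⊕ 49 = 02.
P[2]: D(K, CC) = F2; F2 ⊕ 75 = 87.
P[3]: D(K, 4E) = 70; 70 ⊕ CC = BC.
P[4]: D(K, D6) = E8; E8 ⊕ 4E = A6.

P[1] = 02, P[2] = 87, P[3] = BC, P[4] = A6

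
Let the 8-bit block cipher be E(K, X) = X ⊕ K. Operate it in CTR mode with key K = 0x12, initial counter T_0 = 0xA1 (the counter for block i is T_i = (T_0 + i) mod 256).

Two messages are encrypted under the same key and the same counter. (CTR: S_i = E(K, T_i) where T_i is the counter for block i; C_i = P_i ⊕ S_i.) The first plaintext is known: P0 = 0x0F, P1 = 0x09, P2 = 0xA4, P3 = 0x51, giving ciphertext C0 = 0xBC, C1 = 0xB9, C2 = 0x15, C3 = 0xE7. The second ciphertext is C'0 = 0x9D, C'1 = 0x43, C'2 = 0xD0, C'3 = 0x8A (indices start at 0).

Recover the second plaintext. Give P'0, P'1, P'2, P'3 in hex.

P'0 = 0x2E, P'1 = 0xF3, P'2 = 0x61, P'3 = 0x3C

In CTR with a reused counter, both messages share the same keystream S_i, so C_i ⊕ C'_i = P_i ⊕ P'_i and thus P'_i = P_i ⊕ C_i ⊕ C'_i.
P'0: 0x0F ⊕ 0xBC ⊕ 0x9D = 0x2E.
P'1: 0x09 ⊕ 0xB9 ⊕ 0x43 = 0xF3.
P'2: 0xA4 ⊕ 0x15 ⊕ 0xD0 = 0x61.
P'3: 0x51 ⊕ 0xE7 ⊕ 0x8A = 0x3C.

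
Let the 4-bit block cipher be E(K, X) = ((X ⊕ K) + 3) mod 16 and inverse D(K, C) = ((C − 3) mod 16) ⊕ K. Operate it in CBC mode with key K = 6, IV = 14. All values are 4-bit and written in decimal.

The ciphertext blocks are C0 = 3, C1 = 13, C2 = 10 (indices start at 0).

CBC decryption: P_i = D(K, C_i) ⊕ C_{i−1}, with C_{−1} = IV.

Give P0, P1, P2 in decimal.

P0: D(K, 3) = 6; 6 ⊕ 14 = 8.
P1: D(K, 13) = 12; 12 ⊕ 3 = 15.
P2: D(K, 10) = 1; 1 ⊕ 13 = 12.

P0 = 8, P1 = 15, P2 = 12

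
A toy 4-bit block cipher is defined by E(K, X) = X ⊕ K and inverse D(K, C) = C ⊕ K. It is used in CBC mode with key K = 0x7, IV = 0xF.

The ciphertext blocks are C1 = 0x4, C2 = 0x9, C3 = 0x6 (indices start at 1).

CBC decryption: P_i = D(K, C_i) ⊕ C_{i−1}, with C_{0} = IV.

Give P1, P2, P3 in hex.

P1 = 0xC, P2 = 0xA, P3 = 0x8

P1: D(K, 0x4) = 0x3; 0x3 ⊕ 0xF = 0xC.
P2: D(K, 0x9) = 0xE; 0xE ⊕ 0x4 = 0xA.
P3: D(K, 0x6) = 0x1; 0x1 ⊕ 0x9 = 0x8.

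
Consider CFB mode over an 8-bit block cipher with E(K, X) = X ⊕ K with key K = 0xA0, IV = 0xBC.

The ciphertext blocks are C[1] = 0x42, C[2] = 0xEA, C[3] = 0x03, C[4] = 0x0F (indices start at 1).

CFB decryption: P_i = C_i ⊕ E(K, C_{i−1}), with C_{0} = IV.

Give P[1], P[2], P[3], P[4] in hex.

P[1]: E(K, 0xBC) = 0x1C; 0x42 ⊕ 0x1C = 0x5E.
P[2]: E(K, 0x42) = 0xE2; 0xEA ⊕ 0xE2 = 0x08.
P[3]: E(K, 0xEA) = 0x4A; 0x03 ⊕ 0x4A = 0x49.
P[4]: E(K, 0x03) = 0xA3; 0x0F ⊕ 0xA3 = 0xAC.

P[1] = 0x5E, P[2] = 0x08, P[3] = 0x49, P[4] = 0xAC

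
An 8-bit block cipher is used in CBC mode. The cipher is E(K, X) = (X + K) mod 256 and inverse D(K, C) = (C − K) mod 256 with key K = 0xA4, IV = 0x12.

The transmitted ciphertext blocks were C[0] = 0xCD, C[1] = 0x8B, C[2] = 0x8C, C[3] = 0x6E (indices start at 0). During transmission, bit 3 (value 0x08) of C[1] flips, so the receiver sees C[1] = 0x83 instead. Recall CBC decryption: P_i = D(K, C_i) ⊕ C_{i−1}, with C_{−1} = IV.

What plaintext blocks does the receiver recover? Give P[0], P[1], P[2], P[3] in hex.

Only C[1] changed, to 0x83. In CBC, a change in C_i garbles P_i and flips the same bit in P_{i+1}. Decrypting the received ciphertext:
P[0]: D(K, 0xCD) = 0x29; 0x29 ⊕ 0x12 = 0x3B.
P[1]: D(K, 0x83) = 0xDF; 0xDF ⊕ 0xCD = 0x12.
P[2]: D(K, 0x8C) = 0xE8; 0xE8 ⊕ 0x83 = 0x6B.
P[3]: D(K, 0x6E) = 0xCA; 0xCA ⊕ 0x8C = 0x46.
Blocks that differ from the original plaintext: P[1], P[2].

P[0] = 0x3B, P[1] = 0x12, P[2] = 0x6B, P[3] = 0x46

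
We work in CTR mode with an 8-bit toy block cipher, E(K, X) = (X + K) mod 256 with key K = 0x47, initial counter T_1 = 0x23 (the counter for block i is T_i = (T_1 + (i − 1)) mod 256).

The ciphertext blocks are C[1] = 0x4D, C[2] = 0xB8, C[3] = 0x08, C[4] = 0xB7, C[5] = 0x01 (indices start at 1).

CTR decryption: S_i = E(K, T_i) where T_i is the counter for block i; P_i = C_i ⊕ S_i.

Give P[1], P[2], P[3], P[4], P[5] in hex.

P[1] = 0x27, P[2] = 0xD3, P[3] = 0x64, P[4] = 0xDA, P[5] = 0x6F

P[1]: T = 0x23, S = E(K, T) = 0x6A; 0x4D ⊕ 0x6A = 0x27.
P[2]: T = 0x24, S = E(K, T) = 0x6B; 0xB8 ⊕ 0x6B = 0xD3.
P[3]: T = 0x25, S = E(K, T) = 0x6C; 0x08 ⊕ 0x6C = 0x64.
P[4]: T = 0x26, S = E(K, T) = 0x6D; 0xB7 ⊕ 0x6D = 0xDA.
P[5]: T = 0x27, S = E(K, T) = 0x6E; 0x01 ⊕ 0x6E = 0x6F.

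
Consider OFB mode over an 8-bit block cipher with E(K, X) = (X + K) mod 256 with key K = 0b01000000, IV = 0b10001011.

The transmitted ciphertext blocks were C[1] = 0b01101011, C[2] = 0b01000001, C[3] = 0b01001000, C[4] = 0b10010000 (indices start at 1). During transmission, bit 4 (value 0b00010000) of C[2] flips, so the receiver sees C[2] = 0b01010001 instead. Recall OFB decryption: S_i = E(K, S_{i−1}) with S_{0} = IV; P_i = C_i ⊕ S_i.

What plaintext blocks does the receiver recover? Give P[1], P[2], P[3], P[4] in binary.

Only C[2] changed, to 0b01010001. In OFB, a change in C_i flips the same bit in P_i only; the keystream is unaffected. Decrypting the received ciphertext:
P[1]: S = E(K, 0b10001011) = 0b11001011; 0b01101011 ⊕ 0b11001011 = 0b10100000.
P[2]: S = E(K, 0b11001011) = 0b00001011; 0b01010001 ⊕ 0b00001011 = 0b01011010.
P[3]: S = E(K, 0b00001011) = 0b01001011; 0b01001000 ⊕ 0b01001011 = 0b00000011.
P[4]: S = E(K, 0b01001011) = 0b10001011; 0b10010000 ⊕ 0b10001011 = 0b00011011.
Blocks that differ from the original plaintext: P[2].

P[1] = 0b10100000, P[2] = 0b01011010, P[3] = 0b00000011, P[4] = 0b00011011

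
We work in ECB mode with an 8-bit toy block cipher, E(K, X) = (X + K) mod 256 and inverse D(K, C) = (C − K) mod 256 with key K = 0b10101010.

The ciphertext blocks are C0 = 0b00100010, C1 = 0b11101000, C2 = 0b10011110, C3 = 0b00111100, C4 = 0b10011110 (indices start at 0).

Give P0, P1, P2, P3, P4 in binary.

P0 = 0b01111000, P1 = 0b00111110, P2 = 0b11110100, P3 = 0b10010010, P4 = 0b11110100

ECB decryption: P_i = D(K, C_i).
P0: D(K, 0b00100010) = 0b01111000.
P1: D(K, 0b11101000) = 0b00111110.
P2: D(K, 0b10011110) = 0b11110100.
P3: D(K, 0b00111100) = 0b10010010.
P4: D(K, 0b10011110) = 0b11110100.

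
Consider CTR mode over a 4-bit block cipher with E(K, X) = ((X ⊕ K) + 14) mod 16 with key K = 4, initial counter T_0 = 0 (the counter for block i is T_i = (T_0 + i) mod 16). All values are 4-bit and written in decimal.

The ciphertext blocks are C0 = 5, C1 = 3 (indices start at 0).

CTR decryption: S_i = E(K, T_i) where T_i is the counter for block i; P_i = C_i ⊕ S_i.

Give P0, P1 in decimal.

P0: T = 0, S = E(K, T) = 2; 5 ⊕ 2 = 7.
P1: T = 1, S = E(K, T) = 3; 3 ⊕ 3 = 0.

P0 = 7, P1 = 0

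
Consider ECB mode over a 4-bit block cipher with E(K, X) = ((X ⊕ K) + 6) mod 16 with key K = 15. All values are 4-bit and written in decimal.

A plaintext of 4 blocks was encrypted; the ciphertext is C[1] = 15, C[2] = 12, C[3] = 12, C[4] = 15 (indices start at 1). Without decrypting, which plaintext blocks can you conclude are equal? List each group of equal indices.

P[1] = P[4]; P[2] = P[3]

ECB encrypts each block independently with the same key, so equal ciphertext blocks imply equal plaintext blocks.
C[1] = C[4] = 15, so P[1] = P[4].
C[2] = C[3] = 12, so P[2] = P[3].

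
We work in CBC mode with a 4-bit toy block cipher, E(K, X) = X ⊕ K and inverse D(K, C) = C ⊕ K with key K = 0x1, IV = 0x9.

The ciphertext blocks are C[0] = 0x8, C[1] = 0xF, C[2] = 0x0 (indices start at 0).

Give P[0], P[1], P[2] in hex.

P[0] = 0x0, P[1] = 0x6, P[2] = 0xE

CBC decryption: P_i = D(K, C_i) ⊕ C_{i−1}, with C_{−1} = IV.
P[0]: D(K, 0x8) = 0x9; 0x9 ⊕ 0x9 = 0x0.
P[1]: D(K, 0xF) = 0xE; 0xE ⊕ 0x8 = 0x6.
P[2]: D(K, 0x0) = 0x1; 0x1 ⊕ 0xF = 0xE.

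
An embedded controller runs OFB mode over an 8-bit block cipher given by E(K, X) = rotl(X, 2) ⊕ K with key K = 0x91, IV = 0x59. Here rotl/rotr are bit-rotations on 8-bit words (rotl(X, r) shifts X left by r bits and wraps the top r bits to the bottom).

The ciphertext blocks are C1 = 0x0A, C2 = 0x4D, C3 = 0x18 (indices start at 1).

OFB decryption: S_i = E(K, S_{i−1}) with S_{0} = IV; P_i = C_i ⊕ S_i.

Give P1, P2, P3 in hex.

P1 = 0xFE, P2 = 0x0F, P3 = 0x80

P1: S = E(K, 0x59) = 0xF4; 0x0A ⊕ 0xF4 = 0xFE.
P2: S = E(K, 0xF4) = 0x42; 0x4D ⊕ 0x42 = 0x0F.
P3: S = E(K, 0x42) = 0x98; 0x18 ⊕ 0x98 = 0x80.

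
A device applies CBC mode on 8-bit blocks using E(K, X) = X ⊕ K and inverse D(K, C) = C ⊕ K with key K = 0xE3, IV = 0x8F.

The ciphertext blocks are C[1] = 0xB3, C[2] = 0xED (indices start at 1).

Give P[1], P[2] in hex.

P[1] = 0xDF, P[2] = 0xBD

CBC decryption: P_i = D(K, C_i) ⊕ C_{i−1}, with C_{0} = IV.
P[1]: D(K, 0xB3) = 0x50; 0x50 ⊕ 0x8F = 0xDF.
P[2]: D(K, 0xED) = 0x0E; 0x0E ⊕ 0xB3 = 0xBD.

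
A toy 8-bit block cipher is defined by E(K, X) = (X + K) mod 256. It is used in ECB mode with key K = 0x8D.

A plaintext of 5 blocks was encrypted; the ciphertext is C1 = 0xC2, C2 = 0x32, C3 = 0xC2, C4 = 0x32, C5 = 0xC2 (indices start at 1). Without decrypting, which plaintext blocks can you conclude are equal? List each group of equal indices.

P1 = P3 = P5; P2 = P4

ECB encrypts each block independently with the same key, so equal ciphertext blocks imply equal plaintext blocks.
C1 = C3 = C5 = 0xC2, so P1 = P3 = P5.
C2 = C4 = 0x32, so P2 = P4.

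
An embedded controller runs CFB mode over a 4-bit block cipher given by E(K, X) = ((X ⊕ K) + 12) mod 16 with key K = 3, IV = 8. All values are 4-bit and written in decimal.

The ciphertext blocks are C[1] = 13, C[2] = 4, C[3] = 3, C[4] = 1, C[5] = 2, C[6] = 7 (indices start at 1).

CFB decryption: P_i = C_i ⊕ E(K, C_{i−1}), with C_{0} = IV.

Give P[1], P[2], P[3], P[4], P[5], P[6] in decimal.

P[1] = 10, P[2] = 14, P[3] = 0, P[4] = 13, P[5] = 12, P[6] = 10

P[1]: E(K, 8) = 7; 13 ⊕ 7 = 10.
P[2]: E(K, 13) = 10; 4 ⊕ 10 = 14.
P[3]: E(K, 4) = 3; 3 ⊕ 3 = 0.
P[4]: E(K, 3) = 12; 1 ⊕ 12 = 13.
P[5]: E(K, 1) = 14; 2 ⊕ 14 = 12.
P[6]: E(K, 2) = 13; 7 ⊕ 13 = 10.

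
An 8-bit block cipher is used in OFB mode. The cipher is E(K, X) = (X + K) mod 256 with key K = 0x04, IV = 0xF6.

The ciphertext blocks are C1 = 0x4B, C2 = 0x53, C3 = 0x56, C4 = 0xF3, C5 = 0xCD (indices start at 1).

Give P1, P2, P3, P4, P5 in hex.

OFB decryption: S_i = E(K, S_{i−1}) with S_{0} = IV; P_i = C_i ⊕ S_i.
P1: S = E(K, 0xF6) = 0xFA; 0x4B ⊕ 0xFA = 0xB1.
P2: S = E(K, 0xFA) = 0xFE; 0x53 ⊕ 0xFE = 0xAD.
P3: S = E(K, 0xFE) = 0x02; 0x56 ⊕ 0x02 = 0x54.
P4: S = E(K, 0x02) = 0x06; 0xF3 ⊕ 0x06 = 0xF5.
P5: S = E(K, 0x06) = 0x0A; 0xCD ⊕ 0x0A = 0xC7.

P1 = 0xB1, P2 = 0xAD, P3 = 0x54, P4 = 0xF5, P5 = 0xC7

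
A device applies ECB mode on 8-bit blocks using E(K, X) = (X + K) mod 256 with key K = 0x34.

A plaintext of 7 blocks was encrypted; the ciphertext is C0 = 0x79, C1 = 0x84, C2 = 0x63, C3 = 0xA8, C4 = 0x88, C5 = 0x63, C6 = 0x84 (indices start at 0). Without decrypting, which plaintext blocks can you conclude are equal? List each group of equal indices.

P1 = P6; P2 = P5

ECB encrypts each block independently with the same key, so equal ciphertext blocks imply equal plaintext blocks.
C1 = C6 = 0x84, so P1 = P6.
C2 = C5 = 0x63, so P2 = P5.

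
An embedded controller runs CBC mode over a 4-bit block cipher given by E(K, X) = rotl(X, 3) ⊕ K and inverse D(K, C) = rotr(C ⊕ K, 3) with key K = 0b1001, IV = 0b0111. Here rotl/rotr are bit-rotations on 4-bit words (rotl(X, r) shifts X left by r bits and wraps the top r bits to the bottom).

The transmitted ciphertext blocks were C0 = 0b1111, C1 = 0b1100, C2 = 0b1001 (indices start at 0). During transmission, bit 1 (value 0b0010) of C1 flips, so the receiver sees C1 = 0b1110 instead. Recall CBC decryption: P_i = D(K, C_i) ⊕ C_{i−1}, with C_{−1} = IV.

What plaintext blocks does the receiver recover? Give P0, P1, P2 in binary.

P0 = 0b1011, P1 = 0b0001, P2 = 0b1110

Only C1 changed, to 0b1110. In CBC, a change in C_i garbles P_i and flips the same bit in P_{i+1}. Decrypting the received ciphertext:
P0: D(K, 0b1111) = 0b1100; 0b1100 ⊕ 0b0111 = 0b1011.
P1: D(K, 0b1110) = 0b1110; 0b1110 ⊕ 0b1111 = 0b0001.
P2: D(K, 0b1001) = 0b0000; 0b0000 ⊕ 0b1110 = 0b1110.
Blocks that differ from the original plaintext: P1, P2.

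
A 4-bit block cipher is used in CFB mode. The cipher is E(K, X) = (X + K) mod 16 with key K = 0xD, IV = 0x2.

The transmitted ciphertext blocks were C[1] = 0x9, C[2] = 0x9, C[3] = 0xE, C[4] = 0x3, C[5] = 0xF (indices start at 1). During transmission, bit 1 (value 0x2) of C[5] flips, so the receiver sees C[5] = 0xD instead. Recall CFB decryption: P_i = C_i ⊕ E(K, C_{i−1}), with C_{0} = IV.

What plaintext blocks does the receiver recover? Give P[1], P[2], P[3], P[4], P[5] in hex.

Only C[5] changed, to 0xD. In CFB, a change in C_i flips the same bit in P_i and garbles P_{i+1}. Decrypting the received ciphertext:
P[1]: E(K, 0x2) = 0xF; 0x9 ⊕ 0xF = 0x6.
P[2]: E(K, 0x9) = 0x6; 0x9 ⊕ 0x6 = 0xF.
P[3]: E(K, 0x9) = 0x6; 0xE ⊕ 0x6 = 0x8.
P[4]: E(K, 0xE) = 0xB; 0x3 ⊕ 0xB = 0x8.
P[5]: E(K, 0x3) = 0x0; 0xD ⊕ 0x0 = 0xD.
Blocks that differ from the original plaintext: P[5].

P[1] = 0x6, P[2] = 0xF, P[3] = 0x8, P[4] = 0x8, P[5] = 0xD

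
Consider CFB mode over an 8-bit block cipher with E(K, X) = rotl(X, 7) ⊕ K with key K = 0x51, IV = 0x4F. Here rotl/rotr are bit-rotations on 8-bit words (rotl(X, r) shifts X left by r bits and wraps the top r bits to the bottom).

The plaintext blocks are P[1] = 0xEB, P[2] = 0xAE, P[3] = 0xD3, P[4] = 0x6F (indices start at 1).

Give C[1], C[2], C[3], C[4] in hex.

C[1] = 0x1D, C[2] = 0x71, C[3] = 0x3A, C[4] = 0x23

CFB encryption: C_i = P_i ⊕ E(K, C_{i−1}), with C_{0} = IV.
C[1]: E(K, 0x4F) = 0xF6; 0xEB ⊕ 0xF6 = 0x1D.
C[2]: E(K, 0x1D) = 0xDF; 0xAE ⊕ 0xDF = 0x71.
C[3]: E(K, 0x71) = 0xE9; 0xD3 ⊕ 0xE9 = 0x3A.
C[4]: E(K, 0x3A) = 0x4C; 0x6F ⊕ 0x4C = 0x23.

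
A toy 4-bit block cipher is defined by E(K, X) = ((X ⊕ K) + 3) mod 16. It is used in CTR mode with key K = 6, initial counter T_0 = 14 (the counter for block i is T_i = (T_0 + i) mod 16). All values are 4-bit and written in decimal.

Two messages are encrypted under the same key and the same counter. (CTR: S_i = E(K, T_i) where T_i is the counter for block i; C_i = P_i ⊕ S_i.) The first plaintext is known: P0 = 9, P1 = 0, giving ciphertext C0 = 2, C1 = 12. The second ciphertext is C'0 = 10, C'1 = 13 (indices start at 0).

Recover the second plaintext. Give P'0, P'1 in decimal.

P'0 = 1, P'1 = 1

In CTR with a reused counter, both messages share the same keystream S_i, so C_i ⊕ C'_i = P_i ⊕ P'_i and thus P'_i = P_i ⊕ C_i ⊕ C'_i.
P'0: 9 ⊕ 2 ⊕ 10 = 1.
P'1: 0 ⊕ 12 ⊕ 13 = 1.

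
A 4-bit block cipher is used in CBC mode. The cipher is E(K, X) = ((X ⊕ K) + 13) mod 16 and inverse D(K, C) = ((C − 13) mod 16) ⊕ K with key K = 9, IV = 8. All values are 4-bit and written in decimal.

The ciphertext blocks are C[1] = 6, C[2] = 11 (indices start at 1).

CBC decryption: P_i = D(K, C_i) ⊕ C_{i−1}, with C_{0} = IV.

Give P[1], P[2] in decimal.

P[1] = 8, P[2] = 1

P[1]: D(K, 6) = 0; 0 ⊕ 8 = 8.
P[2]: D(K, 11) = 7; 7 ⊕ 6 = 1.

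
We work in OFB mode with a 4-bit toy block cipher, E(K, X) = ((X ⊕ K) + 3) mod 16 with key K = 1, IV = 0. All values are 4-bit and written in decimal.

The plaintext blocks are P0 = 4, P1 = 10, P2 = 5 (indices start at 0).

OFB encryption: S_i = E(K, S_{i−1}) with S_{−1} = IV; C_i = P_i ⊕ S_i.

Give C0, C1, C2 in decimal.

C0 = 0, C1 = 2, C2 = 9

C0: S = E(K, 0) = 4; 4 ⊕ 4 = 0.
C1: S = E(K, 4) = 8; 10 ⊕ 8 = 2.
C2: S = E(K, 8) = 12; 5 ⊕ 12 = 9.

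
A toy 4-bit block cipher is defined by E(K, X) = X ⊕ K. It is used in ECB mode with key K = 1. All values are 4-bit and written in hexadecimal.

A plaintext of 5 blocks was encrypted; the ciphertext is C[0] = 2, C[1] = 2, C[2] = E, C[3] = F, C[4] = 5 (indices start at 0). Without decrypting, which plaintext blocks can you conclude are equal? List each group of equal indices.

ECB encrypts each block independently with the same key, so equal ciphertext blocks imply equal plaintext blocks.
C[0] = C[1] = 2, so P[0] = P[1].

P[0] = P[1]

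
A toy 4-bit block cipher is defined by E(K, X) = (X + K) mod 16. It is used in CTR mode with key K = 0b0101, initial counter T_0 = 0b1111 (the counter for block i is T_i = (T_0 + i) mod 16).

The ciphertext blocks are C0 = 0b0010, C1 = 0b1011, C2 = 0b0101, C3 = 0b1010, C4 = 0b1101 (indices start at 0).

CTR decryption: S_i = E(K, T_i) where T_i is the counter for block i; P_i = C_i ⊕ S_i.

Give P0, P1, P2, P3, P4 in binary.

P0: T = 0b1111, S = E(K, T) = 0b0100; 0b0010 ⊕ 0b0100 = 0b0110.
P1: T = 0b0000, S = E(K, T) = 0b0101; 0b1011 ⊕ 0b0101 = 0b1110.
P2: T = 0b0001, S = E(K, T) = 0b0110; 0b0101 ⊕ 0b0110 = 0b0011.
P3: T = 0b0010, S = E(K, T) = 0b0111; 0b1010 ⊕ 0b0111 = 0b1101.
P4: T = 0b0011, S = E(K, T) = 0b1000; 0b1101 ⊕ 0b1000 = 0b0101.

P0 = 0b0110, P1 = 0b1110, P2 = 0b0011, P3 = 0b1101, P4 = 0b0101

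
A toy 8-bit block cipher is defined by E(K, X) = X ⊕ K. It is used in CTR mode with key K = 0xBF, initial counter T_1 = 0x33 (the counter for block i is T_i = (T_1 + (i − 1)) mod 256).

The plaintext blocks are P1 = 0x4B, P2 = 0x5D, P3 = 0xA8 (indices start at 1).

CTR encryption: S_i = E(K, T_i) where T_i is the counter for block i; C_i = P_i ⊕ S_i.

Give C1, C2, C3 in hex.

C1: T = 0x33, S = E(K, T) = 0x8C; 0x4B ⊕ 0x8C = 0xC7.
C2: T = 0x34, S = E(K, T) = 0x8B; 0x5D ⊕ 0x8B = 0xD6.
C3: T = 0x35, S = E(K, T) = 0x8A; 0xA8 ⊕ 0x8A = 0x22.

C1 = 0xC7, C2 = 0xD6, C3 = 0x22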